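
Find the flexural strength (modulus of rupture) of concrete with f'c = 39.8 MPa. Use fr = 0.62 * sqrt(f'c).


fr = 0.62 * sqrt(39.8)
= 3.911 MPa

3.911


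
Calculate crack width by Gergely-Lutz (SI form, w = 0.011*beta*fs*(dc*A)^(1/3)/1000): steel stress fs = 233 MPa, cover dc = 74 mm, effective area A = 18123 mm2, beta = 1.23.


w = 0.011 * beta * fs * (dc * A)^(1/3) / 1000
= 0.011 * 1.23 * 233 * (74 * 18123)^(1/3) / 1000
= 0.348 mm

0.348


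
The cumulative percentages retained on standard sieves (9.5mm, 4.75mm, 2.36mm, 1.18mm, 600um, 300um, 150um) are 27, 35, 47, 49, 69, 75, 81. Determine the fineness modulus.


FM = sum(cumulative % retained) / 100
= 383 / 100
= 3.83

3.83


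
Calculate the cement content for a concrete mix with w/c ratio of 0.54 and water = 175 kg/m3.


Cement = water / (w/c)
= 175 / 0.54
= 324.1 kg/m3

324.1


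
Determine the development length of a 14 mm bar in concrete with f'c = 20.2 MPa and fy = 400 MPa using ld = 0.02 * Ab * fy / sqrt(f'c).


Ab = pi * 14^2 / 4 = 153.938 mm2
ld = 0.02 * 153.938 * 400 / sqrt(20.2)
= 274.0 mm

274.0


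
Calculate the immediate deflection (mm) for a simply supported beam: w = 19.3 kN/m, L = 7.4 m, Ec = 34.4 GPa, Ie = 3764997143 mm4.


Convert: L = 7.4 m = 7400 mm, Ec = 34.4 GPa = 34400 MPa
delta = 5 * 19.3 * 7400^4 / (384 * 34400 * 3764997143)
= 5.82 mm

5.82


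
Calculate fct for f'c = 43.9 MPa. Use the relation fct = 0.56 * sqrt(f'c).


fct = 0.56 * sqrt(43.9)
= 0.56 * 6.626
= 3.71 MPa

3.71


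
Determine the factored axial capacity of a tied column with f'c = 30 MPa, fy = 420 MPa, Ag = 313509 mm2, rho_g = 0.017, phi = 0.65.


Ast = rho * Ag = 0.017 * 313509 = 5329.653 mm2
phi*Pn = 0.65 * 0.80 * (0.85 * 30 * (313509 - 5329.653) + 420 * 5329.653) / 1000
= 5250.45 kN

5250.45


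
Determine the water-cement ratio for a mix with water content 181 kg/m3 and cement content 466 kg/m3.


w/c = water / cement
w/c = 181 / 466 = 0.388

0.388


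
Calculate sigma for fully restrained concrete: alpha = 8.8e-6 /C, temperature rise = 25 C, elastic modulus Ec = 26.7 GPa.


sigma = alpha * dT * Ec
= 8.8e-6 * 25 * 26.7 * 1000
= 5.874 MPa

5.874


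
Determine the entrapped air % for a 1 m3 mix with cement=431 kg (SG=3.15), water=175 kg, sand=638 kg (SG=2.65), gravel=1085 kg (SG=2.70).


Vol cement = 431 / (3.15 * 1000) = 0.136825 m3
Vol water = 175 / 1000 = 0.175 m3
Vol sand = 638 / (2.65 * 1000) = 0.240755 m3
Vol gravel = 1085 / (2.70 * 1000) = 0.401852 m3
Total solid + water volume = 0.954432 m3
Air = (1 - 0.954432) * 100 = 4.56%

4.56


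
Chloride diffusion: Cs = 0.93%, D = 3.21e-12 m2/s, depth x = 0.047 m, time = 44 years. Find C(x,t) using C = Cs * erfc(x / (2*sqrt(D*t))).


t_seconds = 44 * 365.25 * 24 * 3600 = 1388534400.0 s
arg = 0.047 / (2 * sqrt(3.21e-12 * 1388534400.0))
= 0.352
erfc(0.352) = 0.6186
C = 0.93 * 0.6186 = 0.5753%

0.5753


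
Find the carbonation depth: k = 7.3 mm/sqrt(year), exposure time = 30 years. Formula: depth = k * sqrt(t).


depth = k * sqrt(t)
= 7.3 * sqrt(30)
= 39.98 mm

39.98


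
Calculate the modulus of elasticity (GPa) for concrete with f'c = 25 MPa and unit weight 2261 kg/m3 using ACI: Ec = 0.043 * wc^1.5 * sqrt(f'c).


Ec = 0.043 * 2261^1.5 * sqrt(25) / 1000
= 23.11 GPa

23.11


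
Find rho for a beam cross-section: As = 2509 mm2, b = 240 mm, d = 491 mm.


rho = As / (b * d)
= 2509 / (240 * 491)
= 0.0213

0.0213


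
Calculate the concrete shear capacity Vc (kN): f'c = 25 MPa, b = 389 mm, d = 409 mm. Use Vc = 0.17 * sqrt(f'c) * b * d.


Vc = 0.17 * sqrt(25) * 389 * 409 / 1000
= 135.24 kN

135.24


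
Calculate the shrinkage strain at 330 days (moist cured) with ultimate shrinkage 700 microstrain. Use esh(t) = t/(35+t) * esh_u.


esh(330) = 330 / (35 + 330) * 700
= 330 / 365 * 700
= 632.9 microstrain

632.9


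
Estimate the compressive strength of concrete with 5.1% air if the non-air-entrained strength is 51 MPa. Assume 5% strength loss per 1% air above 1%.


Strength loss = (5.1 - 1) * 5 = 20.5%
f'c = 51 * (1 - 20.5/100)
= 40.55 MPa

40.55


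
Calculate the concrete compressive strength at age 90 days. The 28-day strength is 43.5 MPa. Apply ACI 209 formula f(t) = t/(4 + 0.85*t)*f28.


f(90) = 90 / (4 + 0.85 * 90) * 43.5
= 90 / 80.5 * 43.5
= 48.63 MPa

48.63


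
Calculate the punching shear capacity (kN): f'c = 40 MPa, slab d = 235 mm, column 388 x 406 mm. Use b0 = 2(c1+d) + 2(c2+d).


b0 = 2*(388 + 235) + 2*(406 + 235) = 2528 mm
Vc = 0.33 * sqrt(40) * 2528 * 235 / 1000
= 1239.91 kN

1239.91


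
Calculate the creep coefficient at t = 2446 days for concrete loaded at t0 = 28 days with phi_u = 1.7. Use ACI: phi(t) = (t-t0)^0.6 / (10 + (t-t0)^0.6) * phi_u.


dt = 2446 - 28 = 2418
phi = 2418^0.6 / (10 + 2418^0.6) * 1.7
= 1.555

1.555


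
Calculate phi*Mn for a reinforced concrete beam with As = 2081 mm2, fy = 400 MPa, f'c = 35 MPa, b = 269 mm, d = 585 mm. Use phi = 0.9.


a = As * fy / (0.85 * f'c * b)
= 2081 * 400 / (0.85 * 35 * 269)
= 104.0142 mm
Mn = As * fy * (d - a/2) / 10^6
= 443.6633 kN-m
phi*Mn = 0.9 * 443.6633 = 399.3 kN-m

399.3


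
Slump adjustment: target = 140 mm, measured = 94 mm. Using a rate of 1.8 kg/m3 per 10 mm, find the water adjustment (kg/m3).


Difference = 140 - 94 = 46 mm
Water adjustment = 46 * 1.8 / 10 = 8.3 kg/m3

8.3


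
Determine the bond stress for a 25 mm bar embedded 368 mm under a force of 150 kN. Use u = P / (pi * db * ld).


u = P / (pi * db * ld)
= 150 * 1000 / (pi * 25 * 368)
= 5.19 MPa

5.19


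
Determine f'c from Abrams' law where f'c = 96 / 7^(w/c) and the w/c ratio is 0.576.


f'c = 96 / 7^0.576
= 96 / 3.067
= 31.3 MPa

31.3


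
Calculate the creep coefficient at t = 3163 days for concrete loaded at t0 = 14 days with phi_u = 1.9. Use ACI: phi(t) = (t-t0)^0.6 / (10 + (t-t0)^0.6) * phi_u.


dt = 3163 - 14 = 3149
phi = 3149^0.6 / (10 + 3149^0.6) * 1.9
= 1.76

1.76


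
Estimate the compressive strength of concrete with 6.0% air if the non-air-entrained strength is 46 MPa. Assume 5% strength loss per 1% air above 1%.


Strength loss = (6.0 - 1) * 5 = 25.0%
f'c = 46 * (1 - 25.0/100)
= 34.5 MPa

34.5


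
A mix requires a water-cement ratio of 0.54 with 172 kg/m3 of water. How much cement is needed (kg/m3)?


Cement = water / (w/c)
= 172 / 0.54
= 318.5 kg/m3

318.5


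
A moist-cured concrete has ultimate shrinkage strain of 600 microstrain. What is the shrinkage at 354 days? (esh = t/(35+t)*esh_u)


esh(354) = 354 / (35 + 354) * 600
= 354 / 389 * 600
= 546.0 microstrain

546.0


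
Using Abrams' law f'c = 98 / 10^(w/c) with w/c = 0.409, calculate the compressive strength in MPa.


f'c = 98 / 10^0.409
= 98 / 2.564
= 38.21 MPa

38.21


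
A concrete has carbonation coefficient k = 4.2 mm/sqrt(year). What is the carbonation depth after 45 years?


depth = k * sqrt(t)
= 4.2 * sqrt(45)
= 28.17 mm

28.17


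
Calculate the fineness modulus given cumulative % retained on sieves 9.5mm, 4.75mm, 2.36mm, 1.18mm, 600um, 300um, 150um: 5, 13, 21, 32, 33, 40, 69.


FM = sum(cumulative % retained) / 100
= 213 / 100
= 2.13

2.13


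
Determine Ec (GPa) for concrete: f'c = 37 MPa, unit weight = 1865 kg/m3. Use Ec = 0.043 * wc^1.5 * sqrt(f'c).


Ec = 0.043 * 1865^1.5 * sqrt(37) / 1000
= 21.07 GPa

21.07


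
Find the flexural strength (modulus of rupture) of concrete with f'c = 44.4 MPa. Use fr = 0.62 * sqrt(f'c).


fr = 0.62 * sqrt(44.4)
= 4.131 MPa

4.131


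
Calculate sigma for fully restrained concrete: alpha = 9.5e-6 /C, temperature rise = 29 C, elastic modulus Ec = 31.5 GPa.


sigma = alpha * dT * Ec
= 9.5e-6 * 29 * 31.5 * 1000
= 8.678 MPa

8.678


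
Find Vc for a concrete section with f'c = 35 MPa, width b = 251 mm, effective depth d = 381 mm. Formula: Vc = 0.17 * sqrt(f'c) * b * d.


Vc = 0.17 * sqrt(35) * 251 * 381 / 1000
= 96.18 kN

96.18


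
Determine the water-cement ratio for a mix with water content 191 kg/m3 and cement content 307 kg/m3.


w/c = water / cement
w/c = 191 / 307 = 0.622

0.622


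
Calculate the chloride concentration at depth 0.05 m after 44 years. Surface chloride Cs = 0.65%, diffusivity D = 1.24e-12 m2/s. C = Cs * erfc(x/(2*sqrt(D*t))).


t_seconds = 44 * 365.25 * 24 * 3600 = 1388534400.0 s
arg = 0.05 / (2 * sqrt(1.24e-12 * 1388534400.0))
= 0.6025
erfc(0.6025) = 0.3942
C = 0.65 * 0.3942 = 0.2562%

0.2562


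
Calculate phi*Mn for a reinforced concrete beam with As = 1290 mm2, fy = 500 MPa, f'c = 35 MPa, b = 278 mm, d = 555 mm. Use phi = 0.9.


a = As * fy / (0.85 * f'c * b)
= 1290 * 500 / (0.85 * 35 * 278)
= 77.988 mm
Mn = As * fy * (d - a/2) / 10^6
= 332.8239 kN-m
phi*Mn = 0.9 * 332.8239 = 299.54 kN-m

299.54


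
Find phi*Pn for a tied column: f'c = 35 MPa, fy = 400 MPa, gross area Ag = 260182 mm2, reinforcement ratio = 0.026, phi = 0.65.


Ast = rho * Ag = 0.026 * 260182 = 6764.732 mm2
phi*Pn = 0.65 * 0.80 * (0.85 * 35 * (260182 - 6764.732) + 400 * 6764.732) / 1000
= 5327.43 kN

5327.43


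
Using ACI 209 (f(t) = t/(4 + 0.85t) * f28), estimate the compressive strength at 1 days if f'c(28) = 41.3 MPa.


f(1) = 1 / (4 + 0.85 * 1) * 41.3
= 1 / 4.85 * 41.3
= 8.52 MPa

8.52


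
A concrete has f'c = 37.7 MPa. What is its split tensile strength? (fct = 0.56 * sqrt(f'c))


fct = 0.56 * sqrt(37.7)
= 0.56 * 6.14
= 3.438 MPa

3.438


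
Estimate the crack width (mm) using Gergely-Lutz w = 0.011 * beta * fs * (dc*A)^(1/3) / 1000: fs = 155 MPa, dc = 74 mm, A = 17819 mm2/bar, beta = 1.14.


w = 0.011 * beta * fs * (dc * A)^(1/3) / 1000
= 0.011 * 1.14 * 155 * (74 * 17819)^(1/3) / 1000
= 0.213 mm

0.213


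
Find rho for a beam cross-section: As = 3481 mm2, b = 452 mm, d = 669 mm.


rho = As / (b * d)
= 3481 / (452 * 669)
= 0.0115

0.0115


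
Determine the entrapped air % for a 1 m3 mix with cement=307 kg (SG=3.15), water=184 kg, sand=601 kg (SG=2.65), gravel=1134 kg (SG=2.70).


Vol cement = 307 / (3.15 * 1000) = 0.09746 m3
Vol water = 184 / 1000 = 0.184 m3
Vol sand = 601 / (2.65 * 1000) = 0.226792 m3
Vol gravel = 1134 / (2.70 * 1000) = 0.42 m3
Total solid + water volume = 0.928253 m3
Air = (1 - 0.928253) * 100 = 7.17%

7.17


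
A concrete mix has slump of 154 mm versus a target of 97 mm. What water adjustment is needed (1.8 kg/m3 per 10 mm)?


Difference = 97 - 154 = -57 mm
Water adjustment = -57 * 1.8 / 10 = -10.3 kg/m3

-10.3


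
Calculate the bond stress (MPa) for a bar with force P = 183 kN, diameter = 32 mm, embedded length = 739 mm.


u = P / (pi * db * ld)
= 183 * 1000 / (pi * 32 * 739)
= 2.463 MPa

2.463


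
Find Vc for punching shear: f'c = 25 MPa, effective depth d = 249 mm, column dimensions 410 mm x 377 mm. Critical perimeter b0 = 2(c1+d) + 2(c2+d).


b0 = 2*(410 + 249) + 2*(377 + 249) = 2570 mm
Vc = 0.33 * sqrt(25) * 2570 * 249 / 1000
= 1055.88 kN

1055.88


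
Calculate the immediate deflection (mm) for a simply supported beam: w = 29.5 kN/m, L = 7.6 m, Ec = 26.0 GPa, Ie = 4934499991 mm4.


Convert: L = 7.6 m = 7600 mm, Ec = 26.0 GPa = 26000 MPa
delta = 5 * 29.5 * 7600^4 / (384 * 26000 * 4934499991)
= 9.99 mm

9.99


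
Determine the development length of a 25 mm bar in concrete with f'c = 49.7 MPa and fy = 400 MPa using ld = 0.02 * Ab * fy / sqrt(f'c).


Ab = pi * 25^2 / 4 = 490.874 mm2
ld = 0.02 * 490.874 * 400 / sqrt(49.7)
= 557.0 mm

557.0


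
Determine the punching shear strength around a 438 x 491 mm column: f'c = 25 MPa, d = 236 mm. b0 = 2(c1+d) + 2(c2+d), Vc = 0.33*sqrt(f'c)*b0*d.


b0 = 2*(438 + 236) + 2*(491 + 236) = 2802 mm
Vc = 0.33 * sqrt(25) * 2802 * 236 / 1000
= 1091.1 kN

1091.1


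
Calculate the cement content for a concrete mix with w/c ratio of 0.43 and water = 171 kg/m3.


Cement = water / (w/c)
= 171 / 0.43
= 397.7 kg/m3

397.7


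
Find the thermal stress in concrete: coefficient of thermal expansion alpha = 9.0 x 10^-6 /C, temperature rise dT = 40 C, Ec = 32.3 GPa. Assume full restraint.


sigma = alpha * dT * Ec
= 9.0e-6 * 40 * 32.3 * 1000
= 11.628 MPa

11.628


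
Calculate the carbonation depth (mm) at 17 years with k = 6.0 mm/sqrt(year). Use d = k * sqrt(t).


depth = k * sqrt(t)
= 6.0 * sqrt(17)
= 24.74 mm

24.74


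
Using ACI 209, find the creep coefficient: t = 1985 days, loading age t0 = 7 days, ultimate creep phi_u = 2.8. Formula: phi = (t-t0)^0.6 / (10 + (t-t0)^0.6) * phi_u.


dt = 1985 - 7 = 1978
phi = 1978^0.6 / (10 + 1978^0.6) * 2.8
= 2.533

2.533


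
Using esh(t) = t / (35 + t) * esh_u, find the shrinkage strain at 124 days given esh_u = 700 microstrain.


esh(124) = 124 / (35 + 124) * 700
= 124 / 159 * 700
= 545.9 microstrain

545.9


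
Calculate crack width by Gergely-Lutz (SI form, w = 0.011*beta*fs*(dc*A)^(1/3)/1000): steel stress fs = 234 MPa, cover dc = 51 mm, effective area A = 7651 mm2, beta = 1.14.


w = 0.011 * beta * fs * (dc * A)^(1/3) / 1000
= 0.011 * 1.14 * 234 * (51 * 7651)^(1/3) / 1000
= 0.214 mm

0.214


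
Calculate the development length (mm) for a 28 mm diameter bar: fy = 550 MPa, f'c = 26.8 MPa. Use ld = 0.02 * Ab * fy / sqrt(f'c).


Ab = pi * 28^2 / 4 = 615.752 mm2
ld = 0.02 * 615.752 * 550 / sqrt(26.8)
= 1308.4 mm

1308.4


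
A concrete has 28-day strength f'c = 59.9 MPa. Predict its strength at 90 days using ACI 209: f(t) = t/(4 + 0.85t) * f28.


f(90) = 90 / (4 + 0.85 * 90) * 59.9
= 90 / 80.5 * 59.9
= 66.97 MPa

66.97


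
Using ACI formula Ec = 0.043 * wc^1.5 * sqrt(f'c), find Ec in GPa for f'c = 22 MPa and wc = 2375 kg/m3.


Ec = 0.043 * 2375^1.5 * sqrt(22) / 1000
= 23.34 GPa

23.34


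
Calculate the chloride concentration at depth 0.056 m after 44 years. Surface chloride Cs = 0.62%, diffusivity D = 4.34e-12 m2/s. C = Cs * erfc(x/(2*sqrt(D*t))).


t_seconds = 44 * 365.25 * 24 * 3600 = 1388534400.0 s
arg = 0.056 / (2 * sqrt(4.34e-12 * 1388534400.0))
= 0.3607
erfc(0.3607) = 0.61
C = 0.62 * 0.61 = 0.3782%

0.3782


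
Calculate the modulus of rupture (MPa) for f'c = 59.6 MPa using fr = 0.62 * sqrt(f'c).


fr = 0.62 * sqrt(59.6)
= 4.786 MPa

4.786


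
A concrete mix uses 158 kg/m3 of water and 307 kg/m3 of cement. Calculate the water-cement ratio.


w/c = water / cement
w/c = 158 / 307 = 0.515

0.515


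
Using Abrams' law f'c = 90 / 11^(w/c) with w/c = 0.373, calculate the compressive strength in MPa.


f'c = 90 / 11^0.373
= 90 / 2.446
= 36.8 MPa

36.8


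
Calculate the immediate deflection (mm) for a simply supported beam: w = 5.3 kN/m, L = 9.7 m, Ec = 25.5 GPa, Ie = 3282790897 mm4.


Convert: L = 9.7 m = 9700 mm, Ec = 25.5 GPa = 25500 MPa
delta = 5 * 5.3 * 9700^4 / (384 * 25500 * 3282790897)
= 7.3 mm

7.3


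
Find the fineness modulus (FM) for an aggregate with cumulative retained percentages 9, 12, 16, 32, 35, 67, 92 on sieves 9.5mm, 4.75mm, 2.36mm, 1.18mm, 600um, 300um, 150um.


FM = sum(cumulative % retained) / 100
= 263 / 100
= 2.63

2.63


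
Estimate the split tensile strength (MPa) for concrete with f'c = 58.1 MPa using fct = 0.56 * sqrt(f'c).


fct = 0.56 * sqrt(58.1)
= 0.56 * 7.622
= 4.269 MPa

4.269


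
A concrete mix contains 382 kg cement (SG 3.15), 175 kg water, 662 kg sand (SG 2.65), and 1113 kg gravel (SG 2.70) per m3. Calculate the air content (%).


Vol cement = 382 / (3.15 * 1000) = 0.12127 m3
Vol water = 175 / 1000 = 0.175 m3
Vol sand = 662 / (2.65 * 1000) = 0.249811 m3
Vol gravel = 1113 / (2.70 * 1000) = 0.412222 m3
Total solid + water volume = 0.958303 m3
Air = (1 - 0.958303) * 100 = 4.17%

4.17


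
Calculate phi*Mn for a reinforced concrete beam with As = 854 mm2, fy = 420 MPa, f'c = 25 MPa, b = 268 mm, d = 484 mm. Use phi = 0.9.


a = As * fy / (0.85 * f'c * b)
= 854 * 420 / (0.85 * 25 * 268)
= 62.9816 mm
Mn = As * fy * (d - a/2) / 10^6
= 162.306 kN-m
phi*Mn = 0.9 * 162.306 = 146.08 kN-m

146.08


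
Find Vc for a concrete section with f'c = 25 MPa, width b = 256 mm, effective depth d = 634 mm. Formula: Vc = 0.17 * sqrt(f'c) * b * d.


Vc = 0.17 * sqrt(25) * 256 * 634 / 1000
= 137.96 kN

137.96


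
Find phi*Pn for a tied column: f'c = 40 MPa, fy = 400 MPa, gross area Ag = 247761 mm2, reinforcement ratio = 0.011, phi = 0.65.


Ast = rho * Ag = 0.011 * 247761 = 2725.371 mm2
phi*Pn = 0.65 * 0.80 * (0.85 * 40 * (247761 - 2725.371) + 400 * 2725.371) / 1000
= 4899.11 kN

4899.11


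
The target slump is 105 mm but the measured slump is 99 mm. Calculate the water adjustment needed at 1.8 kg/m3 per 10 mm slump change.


Difference = 105 - 99 = 6 mm
Water adjustment = 6 * 1.8 / 10 = 1.1 kg/m3

1.1


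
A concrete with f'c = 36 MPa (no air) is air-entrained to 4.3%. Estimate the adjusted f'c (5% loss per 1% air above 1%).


Strength loss = (4.3 - 1) * 5 = 16.5%
f'c = 36 * (1 - 16.5/100)
= 30.06 MPa

30.06


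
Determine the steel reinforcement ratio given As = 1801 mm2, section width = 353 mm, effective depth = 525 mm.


rho = As / (b * d)
= 1801 / (353 * 525)
= 0.0097

0.0097


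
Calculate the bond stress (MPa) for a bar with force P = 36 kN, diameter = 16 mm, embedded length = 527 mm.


u = P / (pi * db * ld)
= 36 * 1000 / (pi * 16 * 527)
= 1.359 MPa

1.359


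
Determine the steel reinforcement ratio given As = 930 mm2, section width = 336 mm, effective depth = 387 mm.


rho = As / (b * d)
= 930 / (336 * 387)
= 0.0072

0.0072


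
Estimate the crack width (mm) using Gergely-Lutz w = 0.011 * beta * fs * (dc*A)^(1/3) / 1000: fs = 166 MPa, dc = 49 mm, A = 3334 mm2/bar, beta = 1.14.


w = 0.011 * beta * fs * (dc * A)^(1/3) / 1000
= 0.011 * 1.14 * 166 * (49 * 3334)^(1/3) / 1000
= 0.114 mm

0.114


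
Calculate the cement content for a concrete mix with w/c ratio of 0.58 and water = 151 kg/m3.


Cement = water / (w/c)
= 151 / 0.58
= 260.3 kg/m3

260.3


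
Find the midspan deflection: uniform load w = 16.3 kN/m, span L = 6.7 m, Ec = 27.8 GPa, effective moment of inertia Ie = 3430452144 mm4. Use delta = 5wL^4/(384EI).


Convert: L = 6.7 m = 6700 mm, Ec = 27.8 GPa = 27800 MPa
delta = 5 * 16.3 * 6700^4 / (384 * 27800 * 3430452144)
= 4.48 mm

4.48


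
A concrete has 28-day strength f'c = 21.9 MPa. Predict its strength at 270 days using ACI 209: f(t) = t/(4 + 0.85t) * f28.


f(270) = 270 / (4 + 0.85 * 270) * 21.9
= 270 / 233.5 * 21.9
= 25.32 MPa

25.32


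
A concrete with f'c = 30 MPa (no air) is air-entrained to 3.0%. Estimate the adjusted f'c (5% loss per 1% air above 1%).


Strength loss = (3.0 - 1) * 5 = 10.0%
f'c = 30 * (1 - 10.0/100)
= 27.0 MPa

27.0


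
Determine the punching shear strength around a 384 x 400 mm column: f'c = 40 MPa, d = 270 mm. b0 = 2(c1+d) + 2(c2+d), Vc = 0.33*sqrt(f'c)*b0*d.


b0 = 2*(384 + 270) + 2*(400 + 270) = 2648 mm
Vc = 0.33 * sqrt(40) * 2648 * 270 / 1000
= 1492.2 kN

1492.2


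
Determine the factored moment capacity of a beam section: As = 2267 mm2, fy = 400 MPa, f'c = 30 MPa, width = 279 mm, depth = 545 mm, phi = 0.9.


a = As * fy / (0.85 * f'c * b)
= 2267 * 400 / (0.85 * 30 * 279)
= 127.458 mm
Mn = As * fy * (d - a/2) / 10^6
= 436.4165 kN-m
phi*Mn = 0.9 * 436.4165 = 392.77 kN-m

392.77


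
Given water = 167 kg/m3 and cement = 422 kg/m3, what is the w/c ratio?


w/c = water / cement
w/c = 167 / 422 = 0.396

0.396


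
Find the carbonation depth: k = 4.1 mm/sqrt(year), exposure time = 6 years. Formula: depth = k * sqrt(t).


depth = k * sqrt(t)
= 4.1 * sqrt(6)
= 10.04 mm

10.04


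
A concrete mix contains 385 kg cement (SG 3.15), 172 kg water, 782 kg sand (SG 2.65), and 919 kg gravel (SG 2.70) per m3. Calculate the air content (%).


Vol cement = 385 / (3.15 * 1000) = 0.122222 m3
Vol water = 172 / 1000 = 0.172 m3
Vol sand = 782 / (2.65 * 1000) = 0.295094 m3
Vol gravel = 919 / (2.70 * 1000) = 0.34037 m3
Total solid + water volume = 0.929687 m3
Air = (1 - 0.929687) * 100 = 7.03%

7.03


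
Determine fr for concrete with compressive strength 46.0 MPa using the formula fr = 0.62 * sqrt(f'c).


fr = 0.62 * sqrt(46.0)
= 4.205 MPa

4.205


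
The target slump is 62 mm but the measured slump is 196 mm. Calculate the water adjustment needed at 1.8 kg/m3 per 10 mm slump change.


Difference = 62 - 196 = -134 mm
Water adjustment = -134 * 1.8 / 10 = -24.1 kg/m3

-24.1


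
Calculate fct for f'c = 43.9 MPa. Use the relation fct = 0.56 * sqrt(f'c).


fct = 0.56 * sqrt(43.9)
= 0.56 * 6.626
= 3.71 MPa

3.71


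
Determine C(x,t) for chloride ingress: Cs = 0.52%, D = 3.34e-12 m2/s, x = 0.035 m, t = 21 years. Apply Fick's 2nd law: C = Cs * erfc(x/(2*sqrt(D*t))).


t_seconds = 21 * 365.25 * 24 * 3600 = 662709600.0 s
arg = 0.035 / (2 * sqrt(3.34e-12 * 662709600.0))
= 0.372
erfc(0.372) = 0.5989
C = 0.52 * 0.5989 = 0.3114%

0.3114


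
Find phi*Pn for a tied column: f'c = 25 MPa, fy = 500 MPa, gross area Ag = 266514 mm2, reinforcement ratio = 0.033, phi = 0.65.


Ast = rho * Ag = 0.033 * 266514 = 8794.962 mm2
phi*Pn = 0.65 * 0.80 * (0.85 * 25 * (266514 - 8794.962) + 500 * 8794.962) / 1000
= 5134.49 kN

5134.49


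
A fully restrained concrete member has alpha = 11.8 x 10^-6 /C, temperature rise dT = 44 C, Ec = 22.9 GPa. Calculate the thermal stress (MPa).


sigma = alpha * dT * Ec
= 11.8e-6 * 44 * 22.9 * 1000
= 11.89 MPa

11.89


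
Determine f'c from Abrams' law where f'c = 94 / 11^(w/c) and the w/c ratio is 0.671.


f'c = 94 / 11^0.671
= 94 / 4.998
= 18.81 MPa

18.81


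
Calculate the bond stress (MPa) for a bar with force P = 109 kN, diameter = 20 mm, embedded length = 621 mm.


u = P / (pi * db * ld)
= 109 * 1000 / (pi * 20 * 621)
= 2.794 MPa

2.794


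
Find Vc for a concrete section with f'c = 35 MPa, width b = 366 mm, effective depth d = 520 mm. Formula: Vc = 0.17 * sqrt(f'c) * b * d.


Vc = 0.17 * sqrt(35) * 366 * 520 / 1000
= 191.41 kN

191.41


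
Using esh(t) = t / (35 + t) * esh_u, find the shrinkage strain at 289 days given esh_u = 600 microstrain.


esh(289) = 289 / (35 + 289) * 600
= 289 / 324 * 600
= 535.2 microstrain

535.2


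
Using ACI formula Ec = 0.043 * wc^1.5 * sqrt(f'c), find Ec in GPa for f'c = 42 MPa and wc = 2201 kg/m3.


Ec = 0.043 * 2201^1.5 * sqrt(42) / 1000
= 28.78 GPa

28.78


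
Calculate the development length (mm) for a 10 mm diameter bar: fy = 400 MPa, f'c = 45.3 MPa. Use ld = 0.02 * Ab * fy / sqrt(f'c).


Ab = pi * 10^2 / 4 = 78.54 mm2
ld = 0.02 * 78.54 * 400 / sqrt(45.3)
= 93.4 mm

93.4


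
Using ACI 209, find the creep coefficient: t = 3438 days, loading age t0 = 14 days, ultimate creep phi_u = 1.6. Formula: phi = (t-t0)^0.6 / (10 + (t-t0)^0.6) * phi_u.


dt = 3438 - 14 = 3424
phi = 3424^0.6 / (10 + 3424^0.6) * 1.6
= 1.487

1.487


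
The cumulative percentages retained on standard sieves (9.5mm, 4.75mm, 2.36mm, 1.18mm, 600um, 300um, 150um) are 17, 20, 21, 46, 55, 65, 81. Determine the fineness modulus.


FM = sum(cumulative % retained) / 100
= 305 / 100
= 3.05

3.05


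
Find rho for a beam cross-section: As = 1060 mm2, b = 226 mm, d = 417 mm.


rho = As / (b * d)
= 1060 / (226 * 417)
= 0.0112

0.0112


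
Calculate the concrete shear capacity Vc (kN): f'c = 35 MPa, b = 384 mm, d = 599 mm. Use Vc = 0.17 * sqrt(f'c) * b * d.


Vc = 0.17 * sqrt(35) * 384 * 599 / 1000
= 231.33 kN

231.33


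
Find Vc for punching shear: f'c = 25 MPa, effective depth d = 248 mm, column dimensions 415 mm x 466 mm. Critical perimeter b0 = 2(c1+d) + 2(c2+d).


b0 = 2*(415 + 248) + 2*(466 + 248) = 2754 mm
Vc = 0.33 * sqrt(25) * 2754 * 248 / 1000
= 1126.94 kN

1126.94


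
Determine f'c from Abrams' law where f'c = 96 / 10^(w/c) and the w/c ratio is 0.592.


f'c = 96 / 10^0.592
= 96 / 3.908
= 24.56 MPa

24.56


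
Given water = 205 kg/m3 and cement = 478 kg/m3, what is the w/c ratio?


w/c = water / cement
w/c = 205 / 478 = 0.429

0.429


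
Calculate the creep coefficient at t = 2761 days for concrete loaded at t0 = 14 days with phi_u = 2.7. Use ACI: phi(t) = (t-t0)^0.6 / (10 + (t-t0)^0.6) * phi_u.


dt = 2761 - 14 = 2747
phi = 2747^0.6 / (10 + 2747^0.6) * 2.7
= 2.485

2.485


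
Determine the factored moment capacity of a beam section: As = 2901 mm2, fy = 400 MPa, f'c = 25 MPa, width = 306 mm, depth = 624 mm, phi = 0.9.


a = As * fy / (0.85 * f'c * b)
= 2901 * 400 / (0.85 * 25 * 306)
= 178.4544 mm
Mn = As * fy * (d - a/2) / 10^6
= 620.5503 kN-m
phi*Mn = 0.9 * 620.5503 = 558.5 kN-m

558.5


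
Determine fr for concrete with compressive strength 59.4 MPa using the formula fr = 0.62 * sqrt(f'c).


fr = 0.62 * sqrt(59.4)
= 4.778 MPa

4.778


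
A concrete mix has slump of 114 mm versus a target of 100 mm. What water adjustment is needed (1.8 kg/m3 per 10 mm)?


Difference = 100 - 114 = -14 mm
Water adjustment = -14 * 1.8 / 10 = -2.5 kg/m3

-2.5


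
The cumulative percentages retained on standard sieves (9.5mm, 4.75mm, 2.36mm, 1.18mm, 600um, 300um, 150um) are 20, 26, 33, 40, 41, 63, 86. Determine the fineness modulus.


FM = sum(cumulative % retained) / 100
= 309 / 100
= 3.09

3.09


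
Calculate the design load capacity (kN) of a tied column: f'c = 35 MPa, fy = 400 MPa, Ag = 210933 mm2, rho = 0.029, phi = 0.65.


Ast = rho * Ag = 0.029 * 210933 = 6117.057 mm2
phi*Pn = 0.65 * 0.80 * (0.85 * 35 * (210933 - 6117.057) + 400 * 6117.057) / 1000
= 4440.85 kN

4440.85


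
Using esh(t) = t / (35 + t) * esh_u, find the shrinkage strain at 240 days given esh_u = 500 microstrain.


esh(240) = 240 / (35 + 240) * 500
= 240 / 275 * 500
= 436.4 microstrain

436.4


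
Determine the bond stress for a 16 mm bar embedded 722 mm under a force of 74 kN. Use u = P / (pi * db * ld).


u = P / (pi * db * ld)
= 74 * 1000 / (pi * 16 * 722)
= 2.039 MPa

2.039


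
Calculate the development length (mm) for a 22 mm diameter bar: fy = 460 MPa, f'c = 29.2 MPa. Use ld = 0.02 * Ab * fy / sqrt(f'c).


Ab = pi * 22^2 / 4 = 380.133 mm2
ld = 0.02 * 380.133 * 460 / sqrt(29.2)
= 647.2 mm

647.2


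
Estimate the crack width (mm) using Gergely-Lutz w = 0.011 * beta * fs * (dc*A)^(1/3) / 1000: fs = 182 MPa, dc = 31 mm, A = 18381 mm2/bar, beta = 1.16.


w = 0.011 * beta * fs * (dc * A)^(1/3) / 1000
= 0.011 * 1.16 * 182 * (31 * 18381)^(1/3) / 1000
= 0.193 mm

0.193


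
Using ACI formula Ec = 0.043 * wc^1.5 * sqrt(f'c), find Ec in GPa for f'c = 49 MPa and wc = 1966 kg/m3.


Ec = 0.043 * 1966^1.5 * sqrt(49) / 1000
= 26.24 GPa

26.24


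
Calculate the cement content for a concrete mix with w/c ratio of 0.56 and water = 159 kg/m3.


Cement = water / (w/c)
= 159 / 0.56
= 283.9 kg/m3

283.9


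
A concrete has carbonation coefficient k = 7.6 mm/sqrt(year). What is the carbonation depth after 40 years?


depth = k * sqrt(t)
= 7.6 * sqrt(40)
= 48.07 mm

48.07


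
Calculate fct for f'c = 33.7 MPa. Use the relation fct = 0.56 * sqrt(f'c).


fct = 0.56 * sqrt(33.7)
= 0.56 * 5.805
= 3.251 MPa

3.251


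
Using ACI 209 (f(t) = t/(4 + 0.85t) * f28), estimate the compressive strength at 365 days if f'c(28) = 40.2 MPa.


f(365) = 365 / (4 + 0.85 * 365) * 40.2
= 365 / 314.25 * 40.2
= 46.69 MPa

46.69


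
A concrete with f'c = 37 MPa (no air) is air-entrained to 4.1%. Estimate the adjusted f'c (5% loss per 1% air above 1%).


Strength loss = (4.1 - 1) * 5 = 15.5%
f'c = 37 * (1 - 15.5/100)
= 31.27 MPa

31.27


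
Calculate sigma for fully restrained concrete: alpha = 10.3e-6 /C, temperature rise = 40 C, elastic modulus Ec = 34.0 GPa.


sigma = alpha * dT * Ec
= 10.3e-6 * 40 * 34.0 * 1000
= 14.008 MPa

14.008


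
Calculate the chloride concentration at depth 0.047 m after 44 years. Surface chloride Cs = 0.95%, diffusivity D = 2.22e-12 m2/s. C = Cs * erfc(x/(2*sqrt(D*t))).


t_seconds = 44 * 365.25 * 24 * 3600 = 1388534400.0 s
arg = 0.047 / (2 * sqrt(2.22e-12 * 1388534400.0))
= 0.4233
erfc(0.4233) = 0.5494
C = 0.95 * 0.5494 = 0.522%

0.522


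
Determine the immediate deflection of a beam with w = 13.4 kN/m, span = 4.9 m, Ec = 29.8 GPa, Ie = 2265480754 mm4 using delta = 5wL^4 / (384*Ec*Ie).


Convert: L = 4.9 m = 4900 mm, Ec = 29.8 GPa = 29800 MPa
delta = 5 * 13.4 * 4900^4 / (384 * 29800 * 2265480754)
= 1.49 mm

1.49


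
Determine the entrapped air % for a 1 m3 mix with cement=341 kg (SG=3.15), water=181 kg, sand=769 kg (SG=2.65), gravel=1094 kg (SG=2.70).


Vol cement = 341 / (3.15 * 1000) = 0.108254 m3
Vol water = 181 / 1000 = 0.181 m3
Vol sand = 769 / (2.65 * 1000) = 0.290189 m3
Vol gravel = 1094 / (2.70 * 1000) = 0.405185 m3
Total solid + water volume = 0.984628 m3
Air = (1 - 0.984628) * 100 = 1.54%

1.54


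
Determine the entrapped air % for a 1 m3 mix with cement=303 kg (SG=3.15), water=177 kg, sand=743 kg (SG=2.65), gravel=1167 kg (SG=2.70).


Vol cement = 303 / (3.15 * 1000) = 0.09619 m3
Vol water = 177 / 1000 = 0.177 m3
Vol sand = 743 / (2.65 * 1000) = 0.280377 m3
Vol gravel = 1167 / (2.70 * 1000) = 0.432222 m3
Total solid + water volume = 0.98579 m3
Air = (1 - 0.98579) * 100 = 1.42%

1.42


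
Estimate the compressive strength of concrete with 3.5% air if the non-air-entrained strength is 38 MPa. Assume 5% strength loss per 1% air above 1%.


Strength loss = (3.5 - 1) * 5 = 12.5%
f'c = 38 * (1 - 12.5/100)
= 33.25 MPa

33.25


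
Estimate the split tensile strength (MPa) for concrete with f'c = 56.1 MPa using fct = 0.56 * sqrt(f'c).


fct = 0.56 * sqrt(56.1)
= 0.56 * 7.49
= 4.194 MPa

4.194


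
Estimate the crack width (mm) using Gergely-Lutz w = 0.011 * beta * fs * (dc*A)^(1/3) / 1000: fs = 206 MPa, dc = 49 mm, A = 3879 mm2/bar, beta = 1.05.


w = 0.011 * beta * fs * (dc * A)^(1/3) / 1000
= 0.011 * 1.05 * 206 * (49 * 3879)^(1/3) / 1000
= 0.137 mm

0.137


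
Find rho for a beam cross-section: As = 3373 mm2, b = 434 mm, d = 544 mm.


rho = As / (b * d)
= 3373 / (434 * 544)
= 0.0143

0.0143


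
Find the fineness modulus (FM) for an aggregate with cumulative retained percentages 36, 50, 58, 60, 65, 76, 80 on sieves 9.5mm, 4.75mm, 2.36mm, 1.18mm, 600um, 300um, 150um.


FM = sum(cumulative % retained) / 100
= 425 / 100
= 4.25

4.25


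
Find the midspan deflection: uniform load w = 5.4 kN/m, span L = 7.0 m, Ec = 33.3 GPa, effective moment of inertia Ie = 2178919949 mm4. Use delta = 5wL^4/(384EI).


Convert: L = 7.0 m = 7000 mm, Ec = 33.3 GPa = 33300 MPa
delta = 5 * 5.4 * 7000^4 / (384 * 33300 * 2178919949)
= 2.33 mm

2.33


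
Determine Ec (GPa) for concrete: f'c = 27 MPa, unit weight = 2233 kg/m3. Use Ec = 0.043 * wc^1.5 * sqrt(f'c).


Ec = 0.043 * 2233^1.5 * sqrt(27) / 1000
= 23.58 GPa

23.58


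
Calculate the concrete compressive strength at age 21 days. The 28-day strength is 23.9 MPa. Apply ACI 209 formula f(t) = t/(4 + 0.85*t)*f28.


f(21) = 21 / (4 + 0.85 * 21) * 23.9
= 21 / 21.85 * 23.9
= 22.97 MPa

22.97


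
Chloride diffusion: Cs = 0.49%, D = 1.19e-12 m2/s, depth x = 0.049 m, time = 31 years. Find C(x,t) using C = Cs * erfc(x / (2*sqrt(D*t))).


t_seconds = 31 * 365.25 * 24 * 3600 = 978285600.0 s
arg = 0.049 / (2 * sqrt(1.19e-12 * 978285600.0))
= 0.7181
erfc(0.7181) = 0.3099
C = 0.49 * 0.3099 = 0.1518%

0.1518


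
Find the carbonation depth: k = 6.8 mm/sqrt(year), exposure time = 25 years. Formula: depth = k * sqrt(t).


depth = k * sqrt(t)
= 6.8 * sqrt(25)
= 34.0 mm

34.0


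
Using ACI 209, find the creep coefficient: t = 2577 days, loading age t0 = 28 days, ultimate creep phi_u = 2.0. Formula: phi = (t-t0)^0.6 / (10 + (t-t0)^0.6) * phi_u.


dt = 2577 - 28 = 2549
phi = 2549^0.6 / (10 + 2549^0.6) * 2.0
= 1.834

1.834


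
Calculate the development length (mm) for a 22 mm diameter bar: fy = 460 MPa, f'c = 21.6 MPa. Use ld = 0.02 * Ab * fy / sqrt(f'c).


Ab = pi * 22^2 / 4 = 380.133 mm2
ld = 0.02 * 380.133 * 460 / sqrt(21.6)
= 752.5 mm

752.5


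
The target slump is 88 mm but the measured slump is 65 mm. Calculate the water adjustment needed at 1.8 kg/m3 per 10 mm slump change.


Difference = 88 - 65 = 23 mm
Water adjustment = 23 * 1.8 / 10 = 4.1 kg/m3

4.1


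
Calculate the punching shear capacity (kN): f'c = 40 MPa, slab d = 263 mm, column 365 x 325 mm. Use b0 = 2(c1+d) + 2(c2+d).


b0 = 2*(365 + 263) + 2*(325 + 263) = 2432 mm
Vc = 0.33 * sqrt(40) * 2432 * 263 / 1000
= 1334.94 kN

1334.94


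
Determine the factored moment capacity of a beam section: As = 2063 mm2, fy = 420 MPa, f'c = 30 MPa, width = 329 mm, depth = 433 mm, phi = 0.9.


a = As * fy / (0.85 * f'c * b)
= 2063 * 420 / (0.85 * 30 * 329)
= 103.2791 mm
Mn = As * fy * (d - a/2) / 10^6
= 330.4336 kN-m
phi*Mn = 0.9 * 330.4336 = 297.39 kN-m

297.39


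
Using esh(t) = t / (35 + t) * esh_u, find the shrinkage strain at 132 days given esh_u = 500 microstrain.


esh(132) = 132 / (35 + 132) * 500
= 132 / 167 * 500
= 395.2 microstrain

395.2


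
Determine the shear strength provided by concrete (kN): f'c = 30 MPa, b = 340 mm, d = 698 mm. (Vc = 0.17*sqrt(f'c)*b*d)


Vc = 0.17 * sqrt(30) * 340 * 698 / 1000
= 220.98 kN

220.98


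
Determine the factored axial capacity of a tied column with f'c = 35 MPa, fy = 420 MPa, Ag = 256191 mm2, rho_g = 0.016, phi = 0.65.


Ast = rho * Ag = 0.016 * 256191 = 4099.056 mm2
phi*Pn = 0.65 * 0.80 * (0.85 * 35 * (256191 - 4099.056) + 420 * 4099.056) / 1000
= 4795.1 kN

4795.1


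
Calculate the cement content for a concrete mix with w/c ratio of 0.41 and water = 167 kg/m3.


Cement = water / (w/c)
= 167 / 0.41
= 407.3 kg/m3

407.3


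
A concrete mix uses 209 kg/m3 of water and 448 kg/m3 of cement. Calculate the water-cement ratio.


w/c = water / cement
w/c = 209 / 448 = 0.467

0.467


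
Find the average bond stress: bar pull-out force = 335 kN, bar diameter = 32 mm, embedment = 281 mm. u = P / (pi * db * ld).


u = P / (pi * db * ld)
= 335 * 1000 / (pi * 32 * 281)
= 11.859 MPa

11.859


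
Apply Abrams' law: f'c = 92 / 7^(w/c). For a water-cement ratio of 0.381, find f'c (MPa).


f'c = 92 / 7^0.381
= 92 / 2.099
= 43.83 MPa

43.83


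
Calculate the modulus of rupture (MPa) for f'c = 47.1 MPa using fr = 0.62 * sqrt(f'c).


fr = 0.62 * sqrt(47.1)
= 4.255 MPa

4.255


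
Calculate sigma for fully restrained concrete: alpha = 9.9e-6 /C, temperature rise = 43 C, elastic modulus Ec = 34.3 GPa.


sigma = alpha * dT * Ec
= 9.9e-6 * 43 * 34.3 * 1000
= 14.602 MPa

14.602


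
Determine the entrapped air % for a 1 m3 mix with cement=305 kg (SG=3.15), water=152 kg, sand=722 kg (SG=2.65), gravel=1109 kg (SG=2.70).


Vol cement = 305 / (3.15 * 1000) = 0.096825 m3
Vol water = 152 / 1000 = 0.152 m3
Vol sand = 722 / (2.65 * 1000) = 0.272453 m3
Vol gravel = 1109 / (2.70 * 1000) = 0.410741 m3
Total solid + water volume = 0.932019 m3
Air = (1 - 0.932019) * 100 = 6.8%

6.8


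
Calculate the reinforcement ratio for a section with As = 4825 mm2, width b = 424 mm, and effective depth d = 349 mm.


rho = As / (b * d)
= 4825 / (424 * 349)
= 0.0326

0.0326


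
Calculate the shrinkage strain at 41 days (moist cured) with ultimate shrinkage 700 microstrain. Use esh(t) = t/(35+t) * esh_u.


esh(41) = 41 / (35 + 41) * 700
= 41 / 76 * 700
= 377.6 microstrain

377.6


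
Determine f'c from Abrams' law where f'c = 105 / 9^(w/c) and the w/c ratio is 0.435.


f'c = 105 / 9^0.435
= 105 / 2.601
= 40.37 MPa

40.37


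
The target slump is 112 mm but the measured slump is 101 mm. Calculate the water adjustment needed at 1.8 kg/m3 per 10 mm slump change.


Difference = 112 - 101 = 11 mm
Water adjustment = 11 * 1.8 / 10 = 2.0 kg/m3

2.0


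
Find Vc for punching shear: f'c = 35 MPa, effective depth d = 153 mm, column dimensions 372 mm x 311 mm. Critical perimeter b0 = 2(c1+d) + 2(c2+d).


b0 = 2*(372 + 153) + 2*(311 + 153) = 1978 mm
Vc = 0.33 * sqrt(35) * 1978 * 153 / 1000
= 590.83 kN

590.83


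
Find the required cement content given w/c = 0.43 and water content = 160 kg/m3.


Cement = water / (w/c)
= 160 / 0.43
= 372.1 kg/m3

372.1


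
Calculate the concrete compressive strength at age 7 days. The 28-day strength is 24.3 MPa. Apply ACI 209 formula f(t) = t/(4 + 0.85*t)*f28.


f(7) = 7 / (4 + 0.85 * 7) * 24.3
= 7 / 9.95 * 24.3
= 17.1 MPa

17.1


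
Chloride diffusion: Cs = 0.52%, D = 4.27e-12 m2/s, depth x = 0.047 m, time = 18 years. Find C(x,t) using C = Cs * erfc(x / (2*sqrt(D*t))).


t_seconds = 18 * 365.25 * 24 * 3600 = 568036800.0 s
arg = 0.047 / (2 * sqrt(4.27e-12 * 568036800.0))
= 0.4772
erfc(0.4772) = 0.4998
C = 0.52 * 0.4998 = 0.2599%

0.2599


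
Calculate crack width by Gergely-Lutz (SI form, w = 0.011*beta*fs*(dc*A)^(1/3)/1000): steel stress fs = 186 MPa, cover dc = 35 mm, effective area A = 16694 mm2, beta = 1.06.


w = 0.011 * beta * fs * (dc * A)^(1/3) / 1000
= 0.011 * 1.06 * 186 * (35 * 16694)^(1/3) / 1000
= 0.181 mm

0.181


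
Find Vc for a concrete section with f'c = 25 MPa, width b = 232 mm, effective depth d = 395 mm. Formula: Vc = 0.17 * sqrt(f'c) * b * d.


Vc = 0.17 * sqrt(25) * 232 * 395 / 1000
= 77.89 kN

77.89


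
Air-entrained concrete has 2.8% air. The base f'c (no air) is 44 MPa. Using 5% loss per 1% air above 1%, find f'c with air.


Strength loss = (2.8 - 1) * 5 = 9.0%
f'c = 44 * (1 - 9.0/100)
= 40.04 MPa

40.04


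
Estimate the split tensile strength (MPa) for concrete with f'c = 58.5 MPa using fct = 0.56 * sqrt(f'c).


fct = 0.56 * sqrt(58.5)
= 0.56 * 7.649
= 4.283 MPa

4.283


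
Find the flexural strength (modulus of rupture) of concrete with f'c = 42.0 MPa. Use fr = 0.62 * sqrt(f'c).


fr = 0.62 * sqrt(42.0)
= 4.018 MPa

4.018


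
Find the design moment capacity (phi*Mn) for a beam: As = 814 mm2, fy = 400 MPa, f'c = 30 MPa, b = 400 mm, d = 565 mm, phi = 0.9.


a = As * fy / (0.85 * f'c * b)
= 814 * 400 / (0.85 * 30 * 400)
= 31.9216 mm
Mn = As * fy * (d - a/2) / 10^6
= 178.7672 kN-m
phi*Mn = 0.9 * 178.7672 = 160.89 kN-m

160.89


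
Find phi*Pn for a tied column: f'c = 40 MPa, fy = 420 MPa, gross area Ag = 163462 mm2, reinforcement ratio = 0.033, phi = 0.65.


Ast = rho * Ag = 0.033 * 163462 = 5394.246 mm2
phi*Pn = 0.65 * 0.80 * (0.85 * 40 * (163462 - 5394.246) + 420 * 5394.246) / 1000
= 3972.74 kN

3972.74


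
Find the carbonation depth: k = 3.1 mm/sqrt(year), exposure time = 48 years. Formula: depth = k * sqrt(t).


depth = k * sqrt(t)
= 3.1 * sqrt(48)
= 21.48 mm

21.48


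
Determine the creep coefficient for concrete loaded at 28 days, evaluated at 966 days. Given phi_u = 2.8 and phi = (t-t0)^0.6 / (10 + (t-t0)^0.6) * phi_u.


dt = 966 - 28 = 938
phi = 938^0.6 / (10 + 938^0.6) * 2.8
= 2.404

2.404


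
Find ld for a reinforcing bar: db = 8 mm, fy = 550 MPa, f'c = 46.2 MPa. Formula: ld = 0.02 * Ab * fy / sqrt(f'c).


Ab = pi * 8^2 / 4 = 50.265 mm2
ld = 0.02 * 50.265 * 550 / sqrt(46.2)
= 81.3 mm

81.3


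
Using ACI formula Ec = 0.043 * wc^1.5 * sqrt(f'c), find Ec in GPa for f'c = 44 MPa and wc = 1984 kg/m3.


Ec = 0.043 * 1984^1.5 * sqrt(44) / 1000
= 25.21 GPa

25.21


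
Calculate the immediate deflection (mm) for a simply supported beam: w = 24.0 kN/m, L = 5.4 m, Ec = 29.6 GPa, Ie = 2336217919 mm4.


Convert: L = 5.4 m = 5400 mm, Ec = 29.6 GPa = 29600 MPa
delta = 5 * 24.0 * 5400^4 / (384 * 29600 * 2336217919)
= 3.84 mm

3.84


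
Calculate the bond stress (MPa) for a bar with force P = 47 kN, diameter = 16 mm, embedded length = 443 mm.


u = P / (pi * db * ld)
= 47 * 1000 / (pi * 16 * 443)
= 2.111 MPa

2.111


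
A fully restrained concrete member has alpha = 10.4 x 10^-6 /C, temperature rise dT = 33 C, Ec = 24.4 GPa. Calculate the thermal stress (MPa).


sigma = alpha * dT * Ec
= 10.4e-6 * 33 * 24.4 * 1000
= 8.374 MPa

8.374


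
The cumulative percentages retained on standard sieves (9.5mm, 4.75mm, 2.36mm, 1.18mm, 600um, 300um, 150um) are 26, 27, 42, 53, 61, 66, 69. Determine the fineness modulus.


FM = sum(cumulative % retained) / 100
= 344 / 100
= 3.44

3.44
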